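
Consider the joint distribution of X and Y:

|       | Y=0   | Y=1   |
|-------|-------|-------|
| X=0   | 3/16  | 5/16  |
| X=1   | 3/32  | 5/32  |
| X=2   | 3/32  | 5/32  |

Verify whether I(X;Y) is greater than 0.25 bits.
Marginal P(X) (row sums):
  P(X=0) = 3/16 + 5/16 = 1/2
  P(X=1) = 3/32 + 5/32 = 1/4
  P(X=2) = 3/32 + 5/32 = 1/4
Marginal P(Y) (column sums):
  P(Y=0) = 3/16 + 3/32 + 3/32 = 3/8
  P(Y=1) = 5/16 + 5/32 + 5/32 = 5/8

H(X) = -[(1/2)·log₂(1/2) + (1/4)·log₂(1/4) + (1/4)·log₂(1/4)]
  = 0.5000 + 0.5000 + 0.5000
  = 1.5000 bits
H(Y) = -[(3/8)·log₂(3/8) + (5/8)·log₂(5/8)]
  = 0.5306 + 0.4238
  = 0.9544 bits
H(X,Y) = -[(3/16)·log₂(3/16) + (5/16)·log₂(5/16) + (3/32)·log₂(3/32) + (5/32)·log₂(5/32) + (3/32)·log₂(3/32) + (5/32)·log₂(5/32)]
  = 0.4528 + 0.5244 + 0.3202 + 0.4184 + 0.3202 + 0.4184
  = 2.4544 bits

I(X;Y) = H(X) + H(Y) - H(X,Y)
  = 1.5000 + 0.9544 - 2.4544
  = 0.0000 bits

No. I(X;Y) = 0.0000 bits, which is ≤ 0.25 bits.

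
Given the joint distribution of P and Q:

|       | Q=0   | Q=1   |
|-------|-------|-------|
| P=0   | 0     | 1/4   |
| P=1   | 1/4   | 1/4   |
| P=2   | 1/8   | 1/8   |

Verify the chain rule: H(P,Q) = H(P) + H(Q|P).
Left side:
H(P,Q) = -[(1/4)·log₂(1/4) + (1/4)·log₂(1/4) + (1/4)·log₂(1/4) + (1/8)·log₂(1/8) + (1/8)·log₂(1/8)]
  = 0.5000 + 0.5000 + 0.5000 + 0.3750 + 0.3750
  = 2.2500 bits

Right side:
Marginal P(P) (row sums):
  P(P=0) = 0 + 1/4 = 1/4
  P(P=1) = 1/4 + 1/4 = 1/2
  P(P=2) = 1/8 + 1/8 = 1/4
H(P) = -[(1/4)·log₂(1/4) + (1/2)·log₂(1/2) + (1/4)·log₂(1/4)]
  = 0.5000 + 0.5000 + 0.5000
  = 1.5000 bits
H(Q|P) = -Σ P(P,Q)·log₂ P(Q|P), where P(Q|P) = P(P,Q) / P(P)
  (cells with P(P,Q) = 0 contribute 0)
  (P=0,Q=1): P(Q|P) = (1/4)/(1/4) = 1;  -(1/4)·log₂(1) = 0.0000
  (P=1,Q=0): P(Q|P) = (1/4)/(1/2) = 1/2;  -(1/4)·log₂(1/2) = 0.2500
  (P=1,Q=1): P(Q|P) = (1/4)/(1/2) = 1/2;  -(1/4)·log₂(1/2) = 0.2500
  (P=2,Q=0): P(Q|P) = (1/8)/(1/4) = 1/2;  -(1/8)·log₂(1/2) = 0.1250
  (P=2,Q=1): P(Q|P) = (1/8)/(1/4) = 1/2;  -(1/8)·log₂(1/2) = 0.1250
H(Q|P) = 0.0000 + 0.2500 + 0.2500 + 0.1250 + 0.1250
  = 0.7500 bits
H(P) + H(Q|P) = 1.5000 + 0.7500 = 2.2500 bits

Both sides equal 2.2500 bits, so the chain rule holds ✓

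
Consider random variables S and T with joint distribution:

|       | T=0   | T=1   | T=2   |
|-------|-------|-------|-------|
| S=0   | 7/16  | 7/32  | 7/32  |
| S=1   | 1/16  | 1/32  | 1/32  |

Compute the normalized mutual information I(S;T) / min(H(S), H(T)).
Marginal P(S) (row sums):
  P(S=0) = 7/16 + 7/32 + 7/32 = 7/8
  P(S=1) = 1/16 + 1/32 + 1/32 = 1/8
Marginal P(T) (column sums):
  P(T=0) = 7/16 + 1/16 = 1/2
  P(T=1) = 7/32 + 1/32 = 1/4
  P(T=2) = 7/32 + 1/32 = 1/4

H(S) = -[(7/8)·log₂(7/8) + (1/8)·log₂(1/8)]
  = 0.1686 + 0.3750
  = 0.5436 bits
H(T) = -[(1/2)·log₂(1/2) + (1/4)·log₂(1/4) + (1/4)·log₂(1/4)]
  = 0.5000 + 0.5000 + 0.5000
  = 1.5000 bits
H(S,T) = -[(7/16)·log₂(7/16) + (7/32)·log₂(7/32) + (7/32)·log₂(7/32) + (1/16)·log₂(1/16) + (1/32)·log₂(1/32) + (1/32)·log₂(1/32)]
  = 0.5218 + 0.4796 + 0.4796 + 0.2500 + 0.1563 + 0.1563
  = 2.0436 bits

I(S;T) = H(S) + H(T) - H(S,T)
  = 0.5436 + 1.5000 - 2.0436
  = 0.0000 bits

min(H(S), H(T)) = min(0.5436, 1.5000) = 0.5436 bits
Normalized MI = 0.0000 / 0.5436 = 0.0000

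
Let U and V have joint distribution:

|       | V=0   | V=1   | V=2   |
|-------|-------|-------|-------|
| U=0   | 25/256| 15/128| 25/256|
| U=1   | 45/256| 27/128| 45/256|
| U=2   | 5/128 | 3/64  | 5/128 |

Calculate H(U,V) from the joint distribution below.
H(U,V) = -Σ P(U,V) log₂ P(U,V), summed over the non-zero cells:
H(U,V) = -[(25/256)·log₂(25/256) + (15/128)·log₂(15/128) + (25/256)·log₂(25/256) + (45/256)·log₂(45/256) + (27/128)·log₂(27/128) + (45/256)·log₂(45/256) + (5/128)·log₂(5/128) + (3/64)·log₂(3/64) + (5/128)·log₂(5/128)]
  = 0.3277 + 0.3625 + 0.3277 + 0.4409 + 0.4736 + 0.4409 + 0.1827 + 0.2070 + 0.1827
  = 2.9457 bits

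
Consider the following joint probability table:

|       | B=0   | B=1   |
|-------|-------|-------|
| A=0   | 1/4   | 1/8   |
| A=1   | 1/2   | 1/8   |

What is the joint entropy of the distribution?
H(A,B) = -Σ P(A,B) log₂ P(A,B), summed over the non-zero cells:
H(A,B) = -[(1/4)·log₂(1/4) + (1/8)·log₂(1/8) + (1/2)·log₂(1/2) + (1/8)·log₂(1/8)]
  = 0.5000 + 0.3750 + 0.5000 + 0.3750
  = 1.7500 bits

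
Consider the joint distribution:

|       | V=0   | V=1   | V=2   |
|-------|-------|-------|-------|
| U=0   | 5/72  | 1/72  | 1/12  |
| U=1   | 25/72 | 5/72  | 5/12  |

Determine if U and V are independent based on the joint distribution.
Marginal P(U) (row sums):
  P(U=0) = 5/72 + 1/72 + 1/12 = 1/6
  P(U=1) = 25/72 + 5/72 + 5/12 = 5/6
Marginal P(V) (column sums):
  P(V=0) = 5/72 + 25/72 = 5/12
  P(V=1) = 1/72 + 5/72 = 1/12
  P(V=2) = 1/12 + 5/12 = 1/2

U and V are independent iff P(U=i,V=j) = P(U=i)·P(V=j) for every cell.
  P(U=0)·P(V=0) = 1/6 × 5/12 = 5/72 = P(U=0,V=0) ✓
  P(U=0)·P(V=1) = 1/6 × 1/12 = 1/72 = P(U=0,V=1) ✓
  P(U=0)·P(V=2) = 1/6 × 1/2 = 1/12 = P(U=0,V=2) ✓
  P(U=1)·P(V=0) = 5/6 × 5/12 = 25/72 = P(U=1,V=0) ✓
  P(U=1)·P(V=1) = 5/6 × 1/12 = 5/72 = P(U=1,V=1) ✓
  P(U=1)·P(V=2) = 5/6 × 1/2 = 5/12 = P(U=1,V=2) ✓

Yes, U and V are independent: every cell factors, so I(U;V) = 0 bits.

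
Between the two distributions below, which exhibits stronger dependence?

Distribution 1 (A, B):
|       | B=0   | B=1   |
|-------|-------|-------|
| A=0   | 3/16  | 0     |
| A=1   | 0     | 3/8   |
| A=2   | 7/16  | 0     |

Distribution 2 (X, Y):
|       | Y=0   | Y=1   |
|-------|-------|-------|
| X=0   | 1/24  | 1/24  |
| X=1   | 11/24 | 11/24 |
Distribution 1 (A, B):
Marginal P(A) (row sums):
  P(A=0) = 3/16 + 0 = 3/16
  P(A=1) = 0 + 3/8 = 3/8
  P(A=2) = 7/16 + 0 = 7/16
Marginal P(B) (column sums):
  P(B=0) = 3/16 + 0 + 7/16 = 5/8
  P(B=1) = 0 + 3/8 + 0 = 3/8

H(A) = -[(3/16)·log₂(3/16) + (3/8)·log₂(3/8) + (7/16)·log₂(7/16)]
  = 0.4528 + 0.5306 + 0.5218
  = 1.5052 bits
H(B) = -[(5/8)·log₂(5/8) + (3/8)·log₂(3/8)]
  = 0.4238 + 0.5306
  = 0.9544 bits
H(A,B) = -[(3/16)·log₂(3/16) + (3/8)·log₂(3/8) + (7/16)·log₂(7/16)]
  = 0.4528 + 0.5306 + 0.5218
  = 1.5052 bits

I(A;B) = H(A) + H(B) - H(A,B)
  = 1.5052 + 0.9544 - 1.5052
  = 0.9544 bits

Distribution 2 (X, Y):
Marginal P(X) (row sums):
  P(X=0) = 1/24 + 1/24 = 1/12
  P(X=1) = 11/24 + 11/24 = 11/12
Marginal P(Y) (column sums):
  P(Y=0) = 1/24 + 11/24 = 1/2
  P(Y=1) = 1/24 + 11/24 = 1/2

H(X) = -[(1/12)·log₂(1/12) + (11/12)·log₂(11/12)]
  = 0.2987 + 0.1151
  = 0.4138 bits
H(Y) = -[(1/2)·log₂(1/2) + (1/2)·log₂(1/2)]
  = 0.5000 + 0.5000
  = 1.0000 bits
H(X,Y) = -[(1/24)·log₂(1/24) + (1/24)·log₂(1/24) + (11/24)·log₂(11/24) + (11/24)·log₂(11/24)]
  = 0.1910 + 0.1910 + 0.5159 + 0.5159
  = 1.4138 bits

I(X;Y) = H(X) + H(Y) - H(X,Y)
  = 0.4138 + 1.0000 - 1.4138
  = 0.0000 bits

I(A;B) = 0.9544 bits > I(X;Y) = 0.0000 bits, so (A, B) has the higher mutual information (stronger dependence).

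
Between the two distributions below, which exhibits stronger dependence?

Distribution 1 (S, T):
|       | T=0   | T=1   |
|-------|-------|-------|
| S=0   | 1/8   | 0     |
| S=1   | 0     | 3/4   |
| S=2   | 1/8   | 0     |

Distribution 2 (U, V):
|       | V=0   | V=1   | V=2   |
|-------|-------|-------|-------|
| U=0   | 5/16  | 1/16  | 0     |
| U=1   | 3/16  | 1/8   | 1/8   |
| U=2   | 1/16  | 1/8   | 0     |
Distribution 1 (S, T):
Marginal P(S) (row sums):
  P(S=0) = 1/8 + 0 = 1/8
  P(S=1) = 0 + 3/4 = 3/4
  P(S=2) = 1/8 + 0 = 1/8
Marginal P(T) (column sums):
  P(T=0) = 1/8 + 0 + 1/8 = 1/4
  P(T=1) = 0 + 3/4 + 0 = 3/4

H(S) = -[(1/8)·log₂(1/8) + (3/4)·log₂(3/4) + (1/8)·log₂(1/8)]
  = 0.3750 + 0.3113 + 0.3750
  = 1.0613 bits
H(T) = -[(1/4)·log₂(1/4) + (3/4)·log₂(3/4)]
  = 0.5000 + 0.3113
  = 0.8113 bits
H(S,T) = -[(1/8)·log₂(1/8) + (3/4)·log₂(3/4) + (1/8)·log₂(1/8)]
  = 0.3750 + 0.3113 + 0.3750
  = 1.0613 bits

I(S;T) = H(S) + H(T) - H(S,T)
  = 1.0613 + 0.8113 - 1.0613
  = 0.8113 bits

Distribution 2 (U, V):
Marginal P(U) (row sums):
  P(U=0) = 5/16 + 1/16 + 0 = 3/8
  P(U=1) = 3/16 + 1/8 + 1/8 = 7/16
  P(U=2) = 1/16 + 1/8 + 0 = 3/16
Marginal P(V) (column sums):
  P(V=0) = 5/16 + 3/16 + 1/16 = 9/16
  P(V=1) = 1/16 + 1/8 + 1/8 = 5/16
  P(V=2) = 0 + 1/8 + 0 = 1/8

H(U) = -[(3/8)·log₂(3/8) + (7/16)·log₂(7/16) + (3/16)·log₂(3/16)]
  = 0.5306 + 0.5218 + 0.4528
  = 1.5052 bits
H(V) = -[(9/16)·log₂(9/16) + (5/16)·log₂(5/16) + (1/8)·log₂(1/8)]
  = 0.4669 + 0.5244 + 0.3750
  = 1.3663 bits
H(U,V) = -[(5/16)·log₂(5/16) + (1/16)·log₂(1/16) + (3/16)·log₂(3/16) + (1/8)·log₂(1/8) + (1/8)·log₂(1/8) + (1/16)·log₂(1/16) + (1/8)·log₂(1/8)]
  = 0.5244 + 0.2500 + 0.4528 + 0.3750 + 0.3750 + 0.2500 + 0.3750
  = 2.6022 bits

I(U;V) = H(U) + H(V) - H(U,V)
  = 1.5052 + 1.3663 - 2.6022
  = 0.2693 bits

I(S;T) = 0.8113 bits > I(U;V) = 0.2693 bits, so (S, T) has the higher mutual information (stronger dependence).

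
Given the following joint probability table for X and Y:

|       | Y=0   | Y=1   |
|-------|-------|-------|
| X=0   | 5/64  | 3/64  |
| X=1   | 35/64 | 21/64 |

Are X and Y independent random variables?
Marginal P(X) (row sums):
  P(X=0) = 5/64 + 3/64 = 1/8
  P(X=1) = 35/64 + 21/64 = 7/8
Marginal P(Y) (column sums):
  P(Y=0) = 5/64 + 35/64 = 5/8
  P(Y=1) = 3/64 + 21/64 = 3/8

X and Y are independent iff P(X=i,Y=j) = P(X=i)·P(Y=j) for every cell.
  P(X=0)·P(Y=0) = 1/8 × 5/8 = 5/64 = P(X=0,Y=0) ✓
  P(X=0)·P(Y=1) = 1/8 × 3/8 = 3/64 = P(X=0,Y=1) ✓
  P(X=1)·P(Y=0) = 7/8 × 5/8 = 35/64 = P(X=1,Y=0) ✓
  P(X=1)·P(Y=1) = 7/8 × 3/8 = 21/64 = P(X=1,Y=1) ✓

Yes, X and Y are independent: every cell factors, so I(X;Y) = 0 bits.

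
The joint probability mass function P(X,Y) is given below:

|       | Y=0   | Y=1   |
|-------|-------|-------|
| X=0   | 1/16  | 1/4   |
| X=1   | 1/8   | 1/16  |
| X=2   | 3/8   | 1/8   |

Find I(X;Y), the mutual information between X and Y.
Marginal P(X) (row sums):
  P(X=0) = 1/16 + 1/4 = 5/16
  P(X=1) = 1/8 + 1/16 = 3/16
  P(X=2) = 3/8 + 1/8 = 1/2
Marginal P(Y) (column sums):
  P(Y=0) = 1/16 + 1/8 + 3/8 = 9/16
  P(Y=1) = 1/4 + 1/16 + 1/8 = 7/16

H(X) = -[(5/16)·log₂(5/16) + (3/16)·log₂(3/16) + (1/2)·log₂(1/2)]
  = 0.5244 + 0.4528 + 0.5000
  = 1.4772 bits
H(Y) = -[(9/16)·log₂(9/16) + (7/16)·log₂(7/16)]
  = 0.4669 + 0.5218
  = 0.9887 bits
H(X,Y) = -[(1/16)·log₂(1/16) + (1/4)·log₂(1/4) + (1/8)·log₂(1/8) + (1/16)·log₂(1/16) + (3/8)·log₂(3/8) + (1/8)·log₂(1/8)]
  = 0.2500 + 0.5000 + 0.3750 + 0.2500 + 0.5306 + 0.3750
  = 2.2806 bits

I(X;Y) = H(X) + H(Y) - H(X,Y)
  = 1.4772 + 0.9887 - 2.2806
  = 0.1853 bits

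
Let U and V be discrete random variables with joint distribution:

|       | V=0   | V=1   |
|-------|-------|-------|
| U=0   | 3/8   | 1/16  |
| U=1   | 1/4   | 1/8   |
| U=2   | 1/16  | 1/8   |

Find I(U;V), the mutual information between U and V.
Marginal P(U) (row sums):
  P(U=0) = 3/8 + 1/16 = 7/16
  P(U=1) = 1/4 + 1/8 = 3/8
  P(U=2) = 1/16 + 1/8 = 3/16
Marginal P(V) (column sums):
  P(V=0) = 3/8 + 1/4 + 1/16 = 11/16
  P(V=1) = 1/16 + 1/8 + 1/8 = 5/16

H(U) = -[(7/16)·log₂(7/16) + (3/8)·log₂(3/8) + (3/16)·log₂(3/16)]
  = 0.5218 + 0.5306 + 0.4528
  = 1.5052 bits
H(V) = -[(11/16)·log₂(11/16) + (5/16)·log₂(5/16)]
  = 0.3716 + 0.5244
  = 0.8960 bits
H(U,V) = -[(3/8)·log₂(3/8) + (1/16)·log₂(1/16) + (1/4)·log₂(1/4) + (1/8)·log₂(1/8) + (1/16)·log₂(1/16) + (1/8)·log₂(1/8)]
  = 0.5306 + 0.2500 + 0.5000 + 0.3750 + 0.2500 + 0.3750
  = 2.2806 bits

I(U;V) = H(U) + H(V) - H(U,V)
  = 1.5052 + 0.8960 - 2.2806
  = 0.1206 bits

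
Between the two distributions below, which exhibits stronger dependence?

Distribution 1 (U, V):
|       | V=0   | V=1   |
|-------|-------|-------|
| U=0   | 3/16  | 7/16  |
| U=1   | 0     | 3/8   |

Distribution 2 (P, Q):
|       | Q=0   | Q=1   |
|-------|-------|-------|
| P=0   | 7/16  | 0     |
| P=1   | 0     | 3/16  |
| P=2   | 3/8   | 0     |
Distribution 1 (U, V):
Marginal P(U) (row sums):
  P(U=0) = 3/16 + 7/16 = 5/8
  P(U=1) = 0 + 3/8 = 3/8
Marginal P(V) (column sums):
  P(V=0) = 3/16 + 0 = 3/16
  P(V=1) = 7/16 + 3/8 = 13/16

H(U) = -[(5/8)·log₂(5/8) + (3/8)·log₂(3/8)]
  = 0.4238 + 0.5306
  = 0.9544 bits
H(V) = -[(3/16)·log₂(3/16) + (13/16)·log₂(13/16)]
  = 0.4528 + 0.2434
  = 0.6962 bits
H(U,V) = -[(3/16)·log₂(3/16) + (7/16)·log₂(7/16) + (3/8)·log₂(3/8)]
  = 0.4528 + 0.5218 + 0.5306
  = 1.5052 bits

I(U;V) = H(U) + H(V) - H(U,V)
  = 0.9544 + 0.6962 - 1.5052
  = 0.1454 bits

Distribution 2 (P, Q):
Marginal P(P) (row sums):
  P(P=0) = 7/16 + 0 = 7/16
  P(P=1) = 0 + 3/16 = 3/16
  P(P=2) = 3/8 + 0 = 3/8
Marginal P(Q) (column sums):
  P(Q=0) = 7/16 + 0 + 3/8 = 13/16
  P(Q=1) = 0 + 3/16 + 0 = 3/16

H(P) = -[(7/16)·log₂(7/16) + (3/16)·log₂(3/16) + (3/8)·log₂(3/8)]
  = 0.5218 + 0.4528 + 0.5306
  = 1.5052 bits
H(Q) = -[(13/16)·log₂(13/16) + (3/16)·log₂(3/16)]
  = 0.2434 + 0.4528
  = 0.6962 bits
H(P,Q) = -[(7/16)·log₂(7/16) + (3/16)·log₂(3/16) + (3/8)·log₂(3/8)]
  = 0.5218 + 0.4528 + 0.5306
  = 1.5052 bits

I(P;Q) = H(P) + H(Q) - H(P,Q)
  = 1.5052 + 0.6962 - 1.5052
  = 0.6962 bits

I(P;Q) = 0.6962 bits > I(U;V) = 0.1454 bits, so (P, Q) has the higher mutual information (stronger dependence).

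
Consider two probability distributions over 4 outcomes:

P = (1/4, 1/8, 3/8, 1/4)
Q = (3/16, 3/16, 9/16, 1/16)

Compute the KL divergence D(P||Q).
D(P||Q) = Σ P(i) log₂(P(i)/Q(i))
  i=0: (1/4) × log₂((1/4)/(3/16)) = (1/4) × log₂(4/3) = 0.1038
  i=1: (1/8) × log₂((1/8)/(3/16)) = (1/8) × log₂(2/3) = -0.0731
  i=2: (3/8) × log₂((3/8)/(9/16)) = (3/8) × log₂(2/3) = -0.2194
  i=3: (1/4) × log₂((1/4)/(1/16)) = (1/4) × log₂(4) = 0.5000
D(P||Q) = 0.1038 - 0.0731 - 0.2194 + 0.5000
  = 0.3113 bits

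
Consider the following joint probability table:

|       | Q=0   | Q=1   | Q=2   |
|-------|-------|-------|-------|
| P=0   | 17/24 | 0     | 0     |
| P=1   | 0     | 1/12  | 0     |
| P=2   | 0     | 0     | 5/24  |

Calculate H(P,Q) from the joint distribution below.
H(P,Q) = -Σ P(P,Q) log₂ P(P,Q), summed over the non-zero cells:
H(P,Q) = -[(17/24)·log₂(17/24) + (1/12)·log₂(1/12) + (5/24)·log₂(5/24)]
  = 0.3524 + 0.2987 + 0.4715
  = 1.1226 bits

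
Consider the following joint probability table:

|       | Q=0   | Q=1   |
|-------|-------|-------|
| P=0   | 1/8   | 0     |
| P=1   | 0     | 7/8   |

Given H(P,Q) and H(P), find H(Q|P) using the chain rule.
From the chain rule: H(P,Q) = H(P) + H(Q|P)
Therefore: H(Q|P) = H(P,Q) - H(P)

H(P,Q) = -[(1/8)·log₂(1/8) + (7/8)·log₂(7/8)]
  = 0.3750 + 0.1686
  = 0.5436 bits
Marginal P(P) (row sums):
  P(P=0) = 1/8 + 0 = 1/8
  P(P=1) = 0 + 7/8 = 7/8
H(P) = -[(1/8)·log₂(1/8) + (7/8)·log₂(7/8)]
  = 0.3750 + 0.1686
  = 0.5436 bits

H(Q|P) = 0.5436 - 0.5436 = 0.0000 bits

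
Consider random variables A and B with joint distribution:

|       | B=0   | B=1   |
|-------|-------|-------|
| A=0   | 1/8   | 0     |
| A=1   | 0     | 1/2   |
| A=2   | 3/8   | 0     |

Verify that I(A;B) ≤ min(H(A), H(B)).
Marginal P(A) (row sums):
  P(A=0) = 1/8 + 0 = 1/8
  P(A=1) = 0 + 1/2 = 1/2
  P(A=2) = 3/8 + 0 = 3/8
Marginal P(B) (column sums):
  P(B=0) = 1/8 + 0 + 3/8 = 1/2
  P(B=1) = 0 + 1/2 + 0 = 1/2

H(A) = -[(1/8)·log₂(1/8) + (1/2)·log₂(1/2) + (3/8)·log₂(3/8)]
  = 0.3750 + 0.5000 + 0.5306
  = 1.4056 bits
H(B) = -[(1/2)·log₂(1/2) + (1/2)·log₂(1/2)]
  = 0.5000 + 0.5000
  = 1.0000 bits
H(A,B) = -[(1/8)·log₂(1/8) + (1/2)·log₂(1/2) + (3/8)·log₂(3/8)]
  = 0.3750 + 0.5000 + 0.5306
  = 1.4056 bits

I(A;B) = H(A) + H(B) - H(A,B)
  = 1.4056 + 1.0000 - 1.4056
  = 1.0000 bits

min(H(A), H(B)) = min(1.4056, 1.0000) = 1.0000 bits
Since 1.0000 ≤ 1.0000, the bound is satisfied ✓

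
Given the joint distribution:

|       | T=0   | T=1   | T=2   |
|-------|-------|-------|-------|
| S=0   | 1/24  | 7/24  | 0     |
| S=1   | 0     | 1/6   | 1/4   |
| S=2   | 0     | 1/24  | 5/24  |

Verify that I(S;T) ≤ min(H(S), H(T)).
Marginal P(S) (row sums):
  P(S=0) = 1/24 + 7/24 + 0 = 1/3
  P(S=1) = 0 + 1/6 + 1/4 = 5/12
  P(S=2) = 0 + 1/24 + 5/24 = 1/4
Marginal P(T) (column sums):
  P(T=0) = 1/24 + 0 + 0 = 1/24
  P(T=1) = 7/24 + 1/6 + 1/24 = 1/2
  P(T=2) = 0 + 1/4 + 5/24 = 11/24

H(S) = -[(1/3)·log₂(1/3) + (5/12)·log₂(5/12) + (1/4)·log₂(1/4)]
  = 0.5283 + 0.5263 + 0.5000
  = 1.5546 bits
H(T) = -[(1/24)·log₂(1/24) + (1/2)·log₂(1/2) + (11/24)·log₂(11/24)]
  = 0.1910 + 0.5000 + 0.5159
  = 1.2069 bits
H(S,T) = -[(1/24)·log₂(1/24) + (7/24)·log₂(7/24) + (1/6)·log₂(1/6) + (1/4)·log₂(1/4) + (1/24)·log₂(1/24) + (5/24)·log₂(5/24)]
  = 0.1910 + 0.5185 + 0.4308 + 0.5000 + 0.1910 + 0.4715
  = 2.3028 bits

I(S;T) = H(S) + H(T) - H(S,T)
  = 1.5546 + 1.2069 - 2.3028
  = 0.4587 bits

min(H(S), H(T)) = min(1.5546, 1.2069) = 1.2069 bits
Since 0.4587 ≤ 1.2069, the bound is satisfied ✓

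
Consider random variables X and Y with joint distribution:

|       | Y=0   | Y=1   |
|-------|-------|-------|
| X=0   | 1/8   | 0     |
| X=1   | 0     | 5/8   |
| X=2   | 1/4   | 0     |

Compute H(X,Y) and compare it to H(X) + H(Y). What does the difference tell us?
Marginal P(X) (row sums):
  P(X=0) = 1/8 + 0 = 1/8
  P(X=1) = 0 + 5/8 = 5/8
  P(X=2) = 1/4 + 0 = 1/4
Marginal P(Y) (column sums):
  P(Y=0) = 1/8 + 0 + 1/4 = 3/8
  P(Y=1) = 0 + 5/8 + 0 = 5/8

H(X,Y) = -[(1/8)·log₂(1/8) + (5/8)·log₂(5/8) + (1/4)·log₂(1/4)]
  = 0.3750 + 0.4238 + 0.5000
  = 1.2988 bits
H(X) = -[(1/8)·log₂(1/8) + (5/8)·log₂(5/8) + (1/4)·log₂(1/4)]
  = 0.3750 + 0.4238 + 0.5000
  = 1.2988 bits
H(Y) = -[(3/8)·log₂(3/8) + (5/8)·log₂(5/8)]
  = 0.5306 + 0.4238
  = 0.9544 bits

H(X) + H(Y) = 1.2988 + 0.9544 = 2.2532 bits
Difference: H(X) + H(Y) - H(X,Y) = 2.2532 - 1.2988 = 0.9544 bits = I(X;Y)

The difference is the mutual information; it is positive here, so X and Y are dependent (knowing one reduces uncertainty about the other by 0.9544 bits).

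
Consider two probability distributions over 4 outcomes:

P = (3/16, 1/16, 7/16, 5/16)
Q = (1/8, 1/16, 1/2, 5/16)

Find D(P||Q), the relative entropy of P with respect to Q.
D(P||Q) = Σ P(i) log₂(P(i)/Q(i))
  i=0: (3/16) × log₂((3/16)/(1/8)) = (3/16) × log₂(3/2) = 0.1097
  i=1: (1/16) × log₂((1/16)/(1/16)) = (1/16) × log₂(1) = 0.0000
  i=2: (7/16) × log₂((7/16)/(1/2)) = (7/16) × log₂(7/8) = -0.0843
  i=3: (5/16) × log₂((5/16)/(5/16)) = (5/16) × log₂(1) = 0.0000
D(P||Q) = 0.1097 + 0.0000 - 0.0843 + 0.0000
  = 0.0254 bits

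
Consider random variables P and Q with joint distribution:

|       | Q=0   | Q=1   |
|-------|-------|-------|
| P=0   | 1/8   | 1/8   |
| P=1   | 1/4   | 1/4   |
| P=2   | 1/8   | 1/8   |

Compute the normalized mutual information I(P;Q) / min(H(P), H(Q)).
Marginal P(P) (row sums):
  P(P=0) = 1/8 + 1/8 = 1/4
  P(P=1) = 1/4 + 1/4 = 1/2
  P(P=2) = 1/8 + 1/8 = 1/4
Marginal P(Q) (column sums):
  P(Q=0) = 1/8 + 1/4 + 1/8 = 1/2
  P(Q=1) = 1/8 + 1/4 + 1/8 = 1/2

H(P) = -[(1/4)·log₂(1/4) + (1/2)·log₂(1/2) + (1/4)·log₂(1/4)]
  = 0.5000 + 0.5000 + 0.5000
  = 1.5000 bits
H(Q) = -[(1/2)·log₂(1/2) + (1/2)·log₂(1/2)]
  = 0.5000 + 0.5000
  = 1.0000 bits
H(P,Q) = -[(1/8)·log₂(1/8) + (1/8)·log₂(1/8) + (1/4)·log₂(1/4) + (1/4)·log₂(1/4) + (1/8)·log₂(1/8) + (1/8)·log₂(1/8)]
  = 0.3750 + 0.3750 + 0.5000 + 0.5000 + 0.3750 + 0.3750
  = 2.5000 bits

I(P;Q) = H(P) + H(Q) - H(P,Q)
  = 1.5000 + 1.0000 - 2.5000
  = 0.0000 bits

min(H(P), H(Q)) = min(1.5000, 1.0000) = 1.0000 bits
Normalized MI = 0.0000 / 1.0000 = 0.0000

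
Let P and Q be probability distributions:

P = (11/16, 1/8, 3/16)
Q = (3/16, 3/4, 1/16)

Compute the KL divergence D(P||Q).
D(P||Q) = Σ P(i) log₂(P(i)/Q(i))
  i=0: (11/16) × log₂((11/16)/(3/16)) = (11/16) × log₂(11/3) = 1.2887
  i=1: (1/8) × log₂((1/8)/(3/4)) = (1/8) × log₂(1/6) = -0.3231
  i=2: (3/16) × log₂((3/16)/(1/16)) = (3/16) × log₂(3) = 0.2972
D(P||Q) = 1.2887 - 0.3231 + 0.2972
  = 1.2628 bits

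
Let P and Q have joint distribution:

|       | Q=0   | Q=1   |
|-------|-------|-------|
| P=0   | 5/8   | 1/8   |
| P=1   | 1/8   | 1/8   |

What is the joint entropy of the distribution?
H(P,Q) = -Σ P(P,Q) log₂ P(P,Q), summed over the non-zero cells:
H(P,Q) = -[(5/8)·log₂(5/8) + (1/8)·log₂(1/8) + (1/8)·log₂(1/8) + (1/8)·log₂(1/8)]
  = 0.4238 + 0.3750 + 0.3750 + 0.3750
  = 1.5488 bits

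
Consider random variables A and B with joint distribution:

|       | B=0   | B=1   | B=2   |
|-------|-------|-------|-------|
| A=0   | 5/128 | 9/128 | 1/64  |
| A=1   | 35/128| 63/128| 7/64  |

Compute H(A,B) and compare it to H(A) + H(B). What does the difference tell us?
Marginal P(A) (row sums):
  P(A=0) = 5/128 + 9/128 + 1/64 = 1/8
  P(A=1) = 35/128 + 63/128 + 7/64 = 7/8
Marginal P(B) (column sums):
  P(B=0) = 5/128 + 35/128 = 5/16
  P(B=1) = 9/128 + 63/128 = 9/16
  P(B=2) = 1/64 + 7/64 = 1/8

H(A,B) = -[(5/128)·log₂(5/128) + (9/128)·log₂(9/128) + (1/64)·log₂(1/64) + (35/128)·log₂(35/128) + (63/128)·log₂(63/128) + (7/64)·log₂(7/64)]
  = 0.1827 + 0.2693 + 0.0938 + 0.5115 + 0.5034 + 0.3492
  = 1.9099 bits
H(A) = -[(1/8)·log₂(1/8) + (7/8)·log₂(7/8)]
  = 0.3750 + 0.1686
  = 0.5436 bits
H(B) = -[(5/16)·log₂(5/16) + (9/16)·log₂(9/16) + (1/8)·log₂(1/8)]
  = 0.5244 + 0.4669 + 0.3750
  = 1.3663 bits

H(A) + H(B) = 0.5436 + 1.3663 = 1.9099 bits
Difference: H(A) + H(B) - H(A,B) = 1.9099 - 1.9099 = 0.0000 bits = I(A;B)

The difference is the mutual information; it is 0 here, so A and B are independent (the joint entropy equals the sum of the marginal entropies).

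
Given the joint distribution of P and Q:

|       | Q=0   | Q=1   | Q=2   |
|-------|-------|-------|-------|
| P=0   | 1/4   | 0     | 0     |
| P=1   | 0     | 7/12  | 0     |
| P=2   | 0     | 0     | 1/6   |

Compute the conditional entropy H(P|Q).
Marginal P(Q) (column sums):
  P(Q=0) = 1/4 + 0 + 0 = 1/4
  P(Q=1) = 0 + 7/12 + 0 = 7/12
  P(Q=2) = 0 + 0 + 1/6 = 1/6

H(P|Q) = -Σ P(P,Q)·log₂ P(P|Q), where P(P|Q) = P(P,Q) / P(Q)
  (cells with P(P,Q) = 0 contribute 0)
  (P=0,Q=0): P(P|Q) = (1/4)/(1/4) = 1;  -(1/4)·log₂(1) = 0.0000
  (P=1,Q=1): P(P|Q) = (7/12)/(7/12) = 1;  -(7/12)·log₂(1) = 0.0000
  (P=2,Q=2): P(P|Q) = (1/6)/(1/6) = 1;  -(1/6)·log₂(1) = 0.0000
H(P|Q) = 0.0000 + 0.0000 + 0.0000
  = 0.0000 bits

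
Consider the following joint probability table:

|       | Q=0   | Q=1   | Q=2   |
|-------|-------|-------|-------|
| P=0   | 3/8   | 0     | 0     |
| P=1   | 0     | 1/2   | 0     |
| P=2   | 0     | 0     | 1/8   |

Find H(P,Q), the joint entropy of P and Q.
H(P,Q) = -Σ P(P,Q) log₂ P(P,Q), summed over the non-zero cells:
H(P,Q) = -[(3/8)·log₂(3/8) + (1/2)·log₂(1/2) + (1/8)·log₂(1/8)]
  = 0.5306 + 0.5000 + 0.3750
  = 1.4056 bits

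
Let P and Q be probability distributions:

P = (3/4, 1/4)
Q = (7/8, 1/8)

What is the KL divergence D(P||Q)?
D(P||Q) = Σ P(i) log₂(P(i)/Q(i))
  i=0: (3/4) × log₂((3/4)/(7/8)) = (3/4) × log₂(6/7) = -0.1668
  i=1: (1/4) × log₂((1/4)/(1/8)) = (1/4) × log₂(2) = 0.2500
D(P||Q) = -0.1668 + 0.2500
  = 0.0832 bits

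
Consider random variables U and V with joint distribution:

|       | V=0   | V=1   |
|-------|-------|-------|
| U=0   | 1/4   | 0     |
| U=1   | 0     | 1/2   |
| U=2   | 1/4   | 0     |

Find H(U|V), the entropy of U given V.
Marginal P(V) (column sums):
  P(V=0) = 1/4 + 0 + 1/4 = 1/2
  P(V=1) = 0 + 1/2 + 0 = 1/2

H(U|V) = -Σ P(U,V)·log₂ P(U|V), where P(U|V) = P(U,V) / P(V)
  (cells with P(U,V) = 0 contribute 0)
  (U=0,V=0): P(U|V) = (1/4)/(1/2) = 1/2;  -(1/4)·log₂(1/2) = 0.2500
  (U=1,V=1): P(U|V) = (1/2)/(1/2) = 1;  -(1/2)·log₂(1) = 0.0000
  (U=2,V=0): P(U|V) = (1/4)/(1/2) = 1/2;  -(1/4)·log₂(1/2) = 0.2500
H(U|V) = 0.2500 + 0.0000 + 0.2500
  = 0.5000 bits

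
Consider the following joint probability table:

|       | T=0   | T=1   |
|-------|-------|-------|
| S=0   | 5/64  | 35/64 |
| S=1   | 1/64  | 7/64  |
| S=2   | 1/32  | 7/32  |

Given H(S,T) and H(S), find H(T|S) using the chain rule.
From the chain rule: H(S,T) = H(S) + H(T|S)
Therefore: H(T|S) = H(S,T) - H(S)

H(S,T) = -[(5/64)·log₂(5/64) + (35/64)·log₂(35/64) + (1/64)·log₂(1/64) + (7/64)·log₂(7/64) + (1/32)·log₂(1/32) + (7/32)·log₂(7/32)]
  = 0.2873 + 0.4762 + 0.0938 + 0.3492 + 0.1563 + 0.4796
  = 1.8424 bits
Marginal P(S) (row sums):
  P(S=0) = 5/64 + 35/64 = 5/8
  P(S=1) = 1/64 + 7/64 = 1/8
  P(S=2) = 1/32 + 7/32 = 1/4
H(S) = -[(5/8)·log₂(5/8) + (1/8)·log₂(1/8) + (1/4)·log₂(1/4)]
  = 0.4238 + 0.3750 + 0.5000
  = 1.2988 bits

H(T|S) = 1.8424 - 1.2988 = 0.5436 bits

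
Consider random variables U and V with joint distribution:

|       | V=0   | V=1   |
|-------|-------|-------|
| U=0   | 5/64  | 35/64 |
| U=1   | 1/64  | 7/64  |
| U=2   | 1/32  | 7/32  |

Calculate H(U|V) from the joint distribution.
Marginal P(V) (column sums):
  P(V=0) = 5/64 + 1/64 + 1/32 = 1/8
  P(V=1) = 35/64 + 7/64 + 7/32 = 7/8

H(U|V) = -Σ P(U,V)·log₂ P(U|V), where P(U|V) = P(U,V) / P(V)
  (U=0,V=0): P(U|V) = (5/64)/(1/8) = 5/8;  -(5/64)·log₂(5/8) = 0.0530
  (U=0,V=1): P(U|V) = (35/64)/(7/8) = 5/8;  -(35/64)·log₂(5/8) = 0.3708
  (U=1,V=0): P(U|V) = (1/64)/(1/8) = 1/8;  -(1/64)·log₂(1/8) = 0.0469
  (U=1,V=1): P(U|V) = (7/64)/(7/8) = 1/8;  -(7/64)·log₂(1/8) = 0.3281
  (U=2,V=0): P(U|V) = (1/32)/(1/8) = 1/4;  -(1/32)·log₂(1/4) = 0.0625
  (U=2,V=1): P(U|V) = (7/32)/(7/8) = 1/4;  -(7/32)·log₂(1/4) = 0.4375
H(U|V) = 0.0530 + 0.3708 + 0.0469 + 0.3281 + 0.0625 + 0.4375
  = 1.2988 bits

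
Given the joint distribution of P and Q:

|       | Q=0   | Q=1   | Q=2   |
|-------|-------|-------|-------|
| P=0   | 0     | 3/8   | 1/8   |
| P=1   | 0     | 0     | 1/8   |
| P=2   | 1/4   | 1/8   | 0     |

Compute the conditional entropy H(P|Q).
Marginal P(Q) (column sums):
  P(Q=0) = 0 + 0 + 1/4 = 1/4
  P(Q=1) = 3/8 + 0 + 1/8 = 1/2
  P(Q=2) = 1/8 + 1/8 + 0 = 1/4

H(P|Q) = -Σ P(P,Q)·log₂ P(P|Q), where P(P|Q) = P(P,Q) / P(Q)
  (cells with P(P,Q) = 0 contribute 0)
  (P=0,Q=1): P(P|Q) = (3/8)/(1/2) = 3/4;  -(3/8)·log₂(3/4) = 0.1556
  (P=0,Q=2): P(P|Q) = (1/8)/(1/4) = 1/2;  -(1/8)·log₂(1/2) = 0.1250
  (P=1,Q=2): P(P|Q) = (1/8)/(1/4) = 1/2;  -(1/8)·log₂(1/2) = 0.1250
  (P=2,Q=0): P(P|Q) = (1/4)/(1/4) = 1;  -(1/4)·log₂(1) = 0.0000
  (P=2,Q=1): P(P|Q) = (1/8)/(1/2) = 1/4;  -(1/8)·log₂(1/4) = 0.2500
H(P|Q) = 0.1556 + 0.1250 + 0.1250 + 0.0000 + 0.2500
  = 0.6556 bits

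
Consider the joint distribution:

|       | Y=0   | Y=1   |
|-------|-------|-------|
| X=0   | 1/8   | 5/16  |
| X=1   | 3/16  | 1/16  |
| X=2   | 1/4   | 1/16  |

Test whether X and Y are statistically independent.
Marginal P(X) (row sums):
  P(X=0) = 1/8 + 5/16 = 7/16
  P(X=1) = 3/16 + 1/16 = 1/4
  P(X=2) = 1/4 + 1/16 = 5/16
Marginal P(Y) (column sums):
  P(Y=0) = 1/8 + 3/16 + 1/4 = 9/16
  P(Y=1) = 5/16 + 1/16 + 1/16 = 7/16

X and Y are independent iff P(X=i,Y=j) = P(X=i)·P(Y=j) for every cell.
  P(X=0)·P(Y=0) = 7/16 × 9/16 = 63/256, but P(X=0,Y=0) = 1/8 ✗

No, X and Y are not independent. Quantitatively, I(X;Y) > 0:

H(X) = -[(7/16)·log₂(7/16) + (1/4)·log₂(1/4) + (5/16)·log₂(5/16)]
  = 0.5218 + 0.5000 + 0.5244
  = 1.5462 bits
H(Y) = -[(9/16)·log₂(9/16) + (7/16)·log₂(7/16)]
  = 0.4669 + 0.5218
  = 0.9887 bits
H(X,Y) = -[(1/8)·log₂(1/8) + (5/16)·log₂(5/16) + (3/16)·log₂(3/16) + (1/16)·log₂(1/16) + (1/4)·log₂(1/4) + (1/16)·log₂(1/16)]
  = 0.3750 + 0.5244 + 0.4528 + 0.2500 + 0.5000 + 0.2500
  = 2.3522 bits
I(X;Y) = H(X) + H(Y) - H(X,Y) = 1.5462 + 0.9887 - 2.3522 = 0.1827 bits > 0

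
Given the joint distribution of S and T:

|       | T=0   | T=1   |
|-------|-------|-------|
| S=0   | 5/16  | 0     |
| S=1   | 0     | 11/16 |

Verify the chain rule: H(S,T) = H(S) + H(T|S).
Left side:
H(S,T) = -[(5/16)·log₂(5/16) + (11/16)·log₂(11/16)]
  = 0.5244 + 0.3716
  = 0.8960 bits

Right side:
Marginal P(S) (row sums):
  P(S=0) = 5/16 + 0 = 5/16
  P(S=1) = 0 + 11/16 = 11/16
H(S) = -[(5/16)·log₂(5/16) + (11/16)·log₂(11/16)]
  = 0.5244 + 0.3716
  = 0.8960 bits
H(T|S) = -Σ P(S,T)·log₂ P(T|S), where P(T|S) = P(S,T) / P(S)
  (cells with P(S,T) = 0 contribute 0)
  (S=0,T=0): P(T|S) = (5/16)/(5/16) = 1;  -(5/16)·log₂(1) = 0.0000
  (S=1,T=1): P(T|S) = (11/16)/(11/16) = 1;  -(11/16)·log₂(1) = 0.0000
H(T|S) = 0.0000 + 0.0000
  = 0.0000 bits
H(S) + H(T|S) = 0.8960 + 0.0000 = 0.8960 bits

Both sides equal 0.8960 bits, so the chain rule holds ✓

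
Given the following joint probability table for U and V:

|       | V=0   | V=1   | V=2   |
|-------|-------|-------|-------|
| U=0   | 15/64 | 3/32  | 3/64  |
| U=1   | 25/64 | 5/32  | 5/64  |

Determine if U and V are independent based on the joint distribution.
Marginal P(U) (row sums):
  P(U=0) = 15/64 + 3/32 + 3/64 = 3/8
  P(U=1) = 25/64 + 5/32 + 5/64 = 5/8
Marginal P(V) (column sums):
  P(V=0) = 15/64 + 25/64 = 5/8
  P(V=1) = 3/32 + 5/32 = 1/4
  P(V=2) = 3/64 + 5/64 = 1/8

U and V are independent iff P(U=i,V=j) = P(U=i)·P(V=j) for every cell.
  P(U=0)·P(V=0) = 3/8 × 5/8 = 15/64 = P(U=0,V=0) ✓
  P(U=0)·P(V=1) = 3/8 × 1/4 = 3/32 = P(U=0,V=1) ✓
  P(U=0)·P(V=2) = 3/8 × 1/8 = 3/64 = P(U=0,V=2) ✓
  P(U=1)·P(V=0) = 5/8 × 5/8 = 25/64 = P(U=1,V=0) ✓
  P(U=1)·P(V=1) = 5/8 × 1/4 = 5/32 = P(U=1,V=1) ✓
  P(U=1)·P(V=2) = 5/8 × 1/8 = 5/64 = P(U=1,V=2) ✓

Yes, U and V are independent: every cell factors, so I(U;V) = 0 bits.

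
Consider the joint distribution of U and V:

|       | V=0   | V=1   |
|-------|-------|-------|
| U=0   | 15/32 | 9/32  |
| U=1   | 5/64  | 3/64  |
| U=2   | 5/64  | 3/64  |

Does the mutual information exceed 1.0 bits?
Marginal P(U) (row sums):
  P(U=0) = 15/32 + 9/32 = 3/4
  P(U=1) = 5/64 + 3/64 = 1/8
  P(U=2) = 5/64 + 3/64 = 1/8
Marginal P(V) (column sums):
  P(V=0) = 15/32 + 5/64 + 5/64 = 5/8
  P(V=1) = 9/32 + 3/64 + 3/64 = 3/8

H(U) = -[(3/4)·log₂(3/4) + (1/8)·log₂(1/8) + (1/8)·log₂(1/8)]
  = 0.3113 + 0.3750 + 0.3750
  = 1.0613 bits
H(V) = -[(5/8)·log₂(5/8) + (3/8)·log₂(3/8)]
  = 0.4238 + 0.5306
  = 0.9544 bits
H(U,V) = -[(15/32)·log₂(15/32) + (9/32)·log₂(9/32) + (5/64)·log₂(5/64) + (3/64)·log₂(3/64) + (5/64)·log₂(5/64) + (3/64)·log₂(3/64)]
  = 0.5124 + 0.5147 + 0.2873 + 0.2070 + 0.2873 + 0.2070
  = 2.0157 bits

I(U;V) = H(U) + H(V) - H(U,V)
  = 1.0613 + 0.9544 - 2.0157
  = 0.0000 bits

No. I(U;V) = 0.0000 bits, which is ≤ 1.0 bits.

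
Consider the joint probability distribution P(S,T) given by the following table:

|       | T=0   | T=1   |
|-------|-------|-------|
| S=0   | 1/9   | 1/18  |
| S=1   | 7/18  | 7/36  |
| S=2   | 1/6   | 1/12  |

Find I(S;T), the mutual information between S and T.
Marginal P(S) (row sums):
  P(S=0) = 1/9 + 1/18 = 1/6
  P(S=1) = 7/18 + 7/36 = 7/12
  P(S=2) = 1/6 + 1/12 = 1/4
Marginal P(T) (column sums):
  P(T=0) = 1/9 + 7/18 + 1/6 = 2/3
  P(T=1) = 1/18 + 7/36 + 1/12 = 1/3

H(S) = -[(1/6)·log₂(1/6) + (7/12)·log₂(7/12) + (1/4)·log₂(1/4)]
  = 0.4308 + 0.4536 + 0.5000
  = 1.3844 bits
H(T) = -[(2/3)·log₂(2/3) + (1/3)·log₂(1/3)]
  = 0.3900 + 0.5283
  = 0.9183 bits
H(S,T) = -[(1/9)·log₂(1/9) + (1/18)·log₂(1/18) + (7/18)·log₂(7/18) + (7/36)·log₂(7/36) + (1/6)·log₂(1/6) + (1/12)·log₂(1/12)]
  = 0.3522 + 0.2317 + 0.5299 + 0.4594 + 0.4308 + 0.2987
  = 2.3027 bits

I(S;T) = H(S) + H(T) - H(S,T)
  = 1.3844 + 0.9183 - 2.3027
  = 0.0000 bits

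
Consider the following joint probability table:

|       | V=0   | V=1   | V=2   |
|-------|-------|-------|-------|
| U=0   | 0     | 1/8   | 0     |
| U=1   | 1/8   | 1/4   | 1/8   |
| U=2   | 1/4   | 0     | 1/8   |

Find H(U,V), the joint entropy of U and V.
H(U,V) = -Σ P(U,V) log₂ P(U,V), summed over the non-zero cells:
H(U,V) = -[(1/8)·log₂(1/8) + (1/8)·log₂(1/8) + (1/4)·log₂(1/4) + (1/8)·log₂(1/8) + (1/4)·log₂(1/4) + (1/8)·log₂(1/8)]
  = 0.3750 + 0.3750 + 0.5000 + 0.3750 + 0.5000 + 0.3750
  = 2.5000 bits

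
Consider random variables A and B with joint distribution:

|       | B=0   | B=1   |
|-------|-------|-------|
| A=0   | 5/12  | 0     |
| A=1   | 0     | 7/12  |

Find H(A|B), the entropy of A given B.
Marginal P(B) (column sums):
  P(B=0) = 5/12 + 0 = 5/12
  P(B=1) = 0 + 7/12 = 7/12

H(A|B) = -Σ P(A,B)·log₂ P(A|B), where P(A|B) = P(A,B) / P(B)
  (cells with P(A,B) = 0 contribute 0)
  (A=0,B=0): P(A|B) = (5/12)/(5/12) = 1;  -(5/12)·log₂(1) = 0.0000
  (A=1,B=1): P(A|B) = (7/12)/(7/12) = 1;  -(7/12)·log₂(1) = 0.0000
H(A|B) = 0.0000 + 0.0000
  = 0.0000 bits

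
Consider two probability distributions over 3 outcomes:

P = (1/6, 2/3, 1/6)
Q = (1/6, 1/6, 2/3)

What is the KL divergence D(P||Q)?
D(P||Q) = Σ P(i) log₂(P(i)/Q(i))
  i=0: (1/6) × log₂((1/6)/(1/6)) = (1/6) × log₂(1) = 0.0000
  i=1: (2/3) × log₂((2/3)/(1/6)) = (2/3) × log₂(4) = 1.3333
  i=2: (1/6) × log₂((1/6)/(2/3)) = (1/6) × log₂(1/4) = -0.3333
D(P||Q) = 0.0000 + 1.3333 - 0.3333
  = 1.0000 bits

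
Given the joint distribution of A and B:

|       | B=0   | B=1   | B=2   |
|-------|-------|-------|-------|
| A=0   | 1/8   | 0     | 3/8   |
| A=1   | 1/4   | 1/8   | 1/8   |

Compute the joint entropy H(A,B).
H(A,B) = -Σ P(A,B) log₂ P(A,B), summed over the non-zero cells:
H(A,B) = -[(1/8)·log₂(1/8) + (3/8)·log₂(3/8) + (1/4)·log₂(1/4) + (1/8)·log₂(1/8) + (1/8)·log₂(1/8)]
  = 0.3750 + 0.5306 + 0.5000 + 0.3750 + 0.3750
  = 2.1556 bits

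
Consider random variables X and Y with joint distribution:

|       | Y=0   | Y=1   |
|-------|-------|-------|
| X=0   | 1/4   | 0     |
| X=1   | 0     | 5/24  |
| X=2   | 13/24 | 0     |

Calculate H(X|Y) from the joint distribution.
Marginal P(Y) (column sums):
  P(Y=0) = 1/4 + 0 + 13/24 = 19/24
  P(Y=1) = 0 + 5/24 + 0 = 5/24

H(X|Y) = -Σ P(X,Y)·log₂ P(X|Y), where P(X|Y) = P(X,Y) / P(Y)
  (cells with P(X,Y) = 0 contribute 0)
  (X=0,Y=0): P(X|Y) = (1/4)/(19/24) = 6/19;  -(1/4)·log₂(6/19) = 0.4157
  (X=1,Y=1): P(X|Y) = (5/24)/(5/24) = 1;  -(5/24)·log₂(1) = 0.0000
  (X=2,Y=0): P(X|Y) = (13/24)/(19/24) = 13/19;  -(13/24)·log₂(13/19) = 0.2966
H(X|Y) = 0.4157 + 0.0000 + 0.2966
  = 0.7123 bits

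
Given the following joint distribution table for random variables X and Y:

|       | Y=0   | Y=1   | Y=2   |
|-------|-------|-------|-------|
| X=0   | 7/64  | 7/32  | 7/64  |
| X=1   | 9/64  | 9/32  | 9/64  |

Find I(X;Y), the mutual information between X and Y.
Marginal P(X) (row sums):
  P(X=0) = 7/64 + 7/32 + 7/64 = 7/16
  P(X=1) = 9/64 + 9/32 + 9/64 = 9/16
Marginal P(Y) (column sums):
  P(Y=0) = 7/64 + 9/64 = 1/4
  P(Y=1) = 7/32 + 9/32 = 1/2
  P(Y=2) = 7/64 + 9/64 = 1/4

H(X) = -[(7/16)·log₂(7/16) + (9/16)·log₂(9/16)]
  = 0.5218 + 0.4669
  = 0.9887 bits
H(Y) = -[(1/4)·log₂(1/4) + (1/2)·log₂(1/2) + (1/4)·log₂(1/4)]
  = 0.5000 + 0.5000 + 0.5000
  = 1.5000 bits
H(X,Y) = -[(7/64)·log₂(7/64) + (7/32)·log₂(7/32) + (7/64)·log₂(7/64) + (9/64)·log₂(9/64) + (9/32)·log₂(9/32) + (9/64)·log₂(9/64)]
  = 0.3492 + 0.4796 + 0.3492 + 0.3980 + 0.5147 + 0.3980
  = 2.4887 bits

I(X;Y) = H(X) + H(Y) - H(X,Y)
  = 0.9887 + 1.5000 - 2.4887
  = 0.0000 bits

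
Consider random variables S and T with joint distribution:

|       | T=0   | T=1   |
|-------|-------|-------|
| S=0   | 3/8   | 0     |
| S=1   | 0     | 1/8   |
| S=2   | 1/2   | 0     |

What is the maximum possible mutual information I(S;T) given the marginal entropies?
The upper bound on mutual information is I(S;T) ≤ min(H(S), H(T)).

Marginal P(S) (row sums):
  P(S=0) = 3/8 + 0 = 3/8
  P(S=1) = 0 + 1/8 = 1/8
  P(S=2) = 1/2 + 0 = 1/2
Marginal P(T) (column sums):
  P(T=0) = 3/8 + 0 + 1/2 = 7/8
  P(T=1) = 0 + 1/8 + 0 = 1/8

H(S) = -[(3/8)·log₂(3/8) + (1/8)·log₂(1/8) + (1/2)·log₂(1/2)]
  = 0.5306 + 0.3750 + 0.5000
  = 1.4056 bits
H(T) = -[(7/8)·log₂(7/8) + (1/8)·log₂(1/8)]
  = 0.1686 + 0.3750
  = 0.5436 bits

Maximum possible I(S;T) = min(1.4056, 0.5436) = 0.5436 bits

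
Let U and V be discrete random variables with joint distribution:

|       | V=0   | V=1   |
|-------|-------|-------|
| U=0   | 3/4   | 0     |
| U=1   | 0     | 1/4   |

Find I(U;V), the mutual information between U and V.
Marginal P(U) (row sums):
  P(U=0) = 3/4 + 0 = 3/4
  P(U=1) = 0 + 1/4 = 1/4
Marginal P(V) (column sums):
  P(V=0) = 3/4 + 0 = 3/4
  P(V=1) = 0 + 1/4 = 1/4

H(U) = -[(3/4)·log₂(3/4) + (1/4)·log₂(1/4)]
  = 0.3113 + 0.5000
  = 0.8113 bits
H(V) = -[(3/4)·log₂(3/4) + (1/4)·log₂(1/4)]
  = 0.3113 + 0.5000
  = 0.8113 bits
H(U,V) = -[(3/4)·log₂(3/4) + (1/4)·log₂(1/4)]
  = 0.3113 + 0.5000
  = 0.8113 bits

I(U;V) = H(U) + H(V) - H(U,V)
  = 0.8113 + 0.8113 - 0.8113
  = 0.8113 bits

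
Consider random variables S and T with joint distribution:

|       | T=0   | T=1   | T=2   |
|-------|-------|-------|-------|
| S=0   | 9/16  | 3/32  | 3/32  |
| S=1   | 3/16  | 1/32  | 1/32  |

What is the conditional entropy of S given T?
Marginal P(T) (column sums):
  P(T=0) = 9/16 + 3/16 = 3/4
  P(T=1) = 3/32 + 1/32 = 1/8
  P(T=2) = 3/32 + 1/32 = 1/8

H(S|T) = -Σ P(S,T)·log₂ P(S|T), where P(S|T) = P(S,T) / P(T)
  (S=0,T=0): P(S|T) = (9/16)/(3/4) = 3/4;  -(9/16)·log₂(3/4) = 0.2335
  (S=0,T=1): P(S|T) = (3/32)/(1/8) = 3/4;  -(3/32)·log₂(3/4) = 0.0389
  (S=0,T=2): P(S|T) = (3/32)/(1/8) = 3/4;  -(3/32)·log₂(3/4) = 0.0389
  (S=1,T=0): P(S|T) = (3/16)/(3/4) = 1/4;  -(3/16)·log₂(1/4) = 0.3750
  (S=1,T=1): P(S|T) = (1/32)/(1/8) = 1/4;  -(1/32)·log₂(1/4) = 0.0625
  (S=1,T=2): P(S|T) = (1/32)/(1/8) = 1/4;  -(1/32)·log₂(1/4) = 0.0625
H(S|T) = 0.2335 + 0.0389 + 0.0389 + 0.3750 + 0.0625 + 0.0625
  = 0.8113 bits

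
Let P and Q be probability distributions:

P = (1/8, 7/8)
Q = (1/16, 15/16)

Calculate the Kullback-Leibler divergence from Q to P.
D(P||Q) = Σ P(i) log₂(P(i)/Q(i))
  i=0: (1/8) × log₂((1/8)/(1/16)) = (1/8) × log₂(2) = 0.1250
  i=1: (7/8) × log₂((7/8)/(15/16)) = (7/8) × log₂(14/15) = -0.0871
D(P||Q) = 0.1250 - 0.0871
  = 0.0379 bits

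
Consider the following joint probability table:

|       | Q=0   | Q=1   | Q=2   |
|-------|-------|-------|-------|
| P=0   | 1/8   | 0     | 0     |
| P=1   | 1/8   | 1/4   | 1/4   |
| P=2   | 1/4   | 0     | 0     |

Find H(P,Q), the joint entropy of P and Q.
H(P,Q) = -Σ P(P,Q) log₂ P(P,Q), summed over the non-zero cells:
H(P,Q) = -[(1/8)·log₂(1/8) + (1/8)·log₂(1/8) + (1/4)·log₂(1/4) + (1/4)·log₂(1/4) + (1/4)·log₂(1/4)]
  = 0.3750 + 0.3750 + 0.5000 + 0.5000 + 0.5000
  = 2.2500 bits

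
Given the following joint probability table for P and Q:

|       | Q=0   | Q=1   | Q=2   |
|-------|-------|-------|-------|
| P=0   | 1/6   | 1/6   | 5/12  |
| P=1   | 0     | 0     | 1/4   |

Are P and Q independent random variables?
Marginal P(P) (row sums):
  P(P=0) = 1/6 + 1/6 + 5/12 = 3/4
  P(P=1) = 0 + 0 + 1/4 = 1/4
Marginal P(Q) (column sums):
  P(Q=0) = 1/6 + 0 = 1/6
  P(Q=1) = 1/6 + 0 = 1/6
  P(Q=2) = 5/12 + 1/4 = 2/3

P and Q are independent iff P(P=i,Q=j) = P(P=i)·P(Q=j) for every cell.
  P(P=0)·P(Q=0) = 3/4 × 1/6 = 1/8, but P(P=0,Q=0) = 1/6 ✗

No, P and Q are not independent. Quantitatively, I(P;Q) > 0:

H(P) = -[(3/4)·log₂(3/4) + (1/4)·log₂(1/4)]
  = 0.3113 + 0.5000
  = 0.8113 bits
H(Q) = -[(1/6)·log₂(1/6) + (1/6)·log₂(1/6) + (2/3)·log₂(2/3)]
  = 0.4308 + 0.4308 + 0.3900
  = 1.2516 bits
H(P,Q) = -[(1/6)·log₂(1/6) + (1/6)·log₂(1/6) + (5/12)·log₂(5/12) + (1/4)·log₂(1/4)]
  = 0.4308 + 0.4308 + 0.5263 + 0.5000
  = 1.8879 bits
I(P;Q) = H(P) + H(Q) - H(P,Q) = 0.8113 + 1.2516 - 1.8879 = 0.1750 bits > 0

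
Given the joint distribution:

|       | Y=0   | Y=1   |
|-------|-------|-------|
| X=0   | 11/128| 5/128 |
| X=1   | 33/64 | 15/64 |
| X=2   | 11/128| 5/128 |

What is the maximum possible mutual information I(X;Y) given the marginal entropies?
The upper bound on mutual information is I(X;Y) ≤ min(H(X), H(Y)).

Marginal P(X) (row sums):
  P(X=0) = 11/128 + 5/128 = 1/8
  P(X=1) = 33/64 + 15/64 = 3/4
  P(X=2) = 11/128 + 5/128 = 1/8
Marginal P(Y) (column sums):
  P(Y=0) = 11/128 + 33/64 + 11/128 = 11/16
  P(Y=1) = 5/128 + 15/64 + 5/128 = 5/16

H(X) = -[(1/8)·log₂(1/8) + (3/4)·log₂(3/4) + (1/8)·log₂(1/8)]
  = 0.3750 + 0.3113 + 0.3750
  = 1.0613 bits
H(Y) = -[(11/16)·log₂(11/16) + (5/16)·log₂(5/16)]
  = 0.3716 + 0.5244
  = 0.8960 bits

Maximum possible I(X;Y) = min(1.0613, 0.8960) = 0.8960 bits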